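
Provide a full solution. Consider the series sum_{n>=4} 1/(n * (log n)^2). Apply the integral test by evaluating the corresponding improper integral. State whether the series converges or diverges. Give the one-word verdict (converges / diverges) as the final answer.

Let f(x) = 1/(x*log(x)^2). Then f is positive, continuous, and decreasing on [4, infinity), so the integral test applies.
Compute the improper integral int_{4}^infinity f(x) dx:
  antiderivative F(x) = -1/log(x).
  F(x) -> 0 as x -> infinity.  int = 0 - F(4) = 1/log(4) < infinity. By the integral test, the series converges.

converges


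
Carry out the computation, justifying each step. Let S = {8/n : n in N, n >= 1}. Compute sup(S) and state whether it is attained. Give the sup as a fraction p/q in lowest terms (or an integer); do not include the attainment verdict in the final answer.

Analysis:
- Values: 8, 4, 8/3, 2, ... strictly decreasing.
- The maximum is 8 (n=1); sup = 8 (attained).
- The set is bounded below by 0; 8/n -> 0 so 0 is the greatest lower bound.
- 0 is not in the set, so inf = 0 is not attained.
Conclusion: sup(S) = 8, attained in S.

8


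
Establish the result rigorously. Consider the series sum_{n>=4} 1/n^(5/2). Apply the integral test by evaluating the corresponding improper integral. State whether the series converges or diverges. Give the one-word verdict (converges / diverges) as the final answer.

Let f(x) = x^(-5/2). Then f is positive, continuous, and decreasing on [4, infinity), so the integral test applies.
Compute the improper integral int_{4}^infinity f(x) dx:
  antiderivative F(x) = -2/(3*x^(3/2)).
  As x -> infinity, F(x) -> 0 (since p = 5/2 > 1).
  So int = F(infinity) - F(4) = 0 - (-1/12) = 1/12.
  Finite, so by the integral test, the series converges.

converges


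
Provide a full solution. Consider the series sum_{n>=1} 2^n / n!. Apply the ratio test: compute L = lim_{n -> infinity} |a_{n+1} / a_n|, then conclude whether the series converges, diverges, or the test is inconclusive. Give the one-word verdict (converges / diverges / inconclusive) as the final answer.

Let a_n denote the general term. Form the ratio a_{n+1}/a_n and simplify:
a_{n+1}/a_n = 2/(n + 1)
Take the limit as n -> infinity: L = 0.
Since L = 0 < 1, the ratio test implies the series converges.

converges


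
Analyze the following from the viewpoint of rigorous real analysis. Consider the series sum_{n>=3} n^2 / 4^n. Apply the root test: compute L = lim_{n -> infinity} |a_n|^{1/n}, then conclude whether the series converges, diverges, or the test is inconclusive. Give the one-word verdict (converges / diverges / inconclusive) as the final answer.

Let a_n denote the general term. Form |a_n|^(1/n) and simplify:
|a_n|^(1/n) = n^(2/n)/4
Take the limit as n -> infinity: L = 1/4.
Since L = 1/4 < 1, the root test implies convergence.

converges


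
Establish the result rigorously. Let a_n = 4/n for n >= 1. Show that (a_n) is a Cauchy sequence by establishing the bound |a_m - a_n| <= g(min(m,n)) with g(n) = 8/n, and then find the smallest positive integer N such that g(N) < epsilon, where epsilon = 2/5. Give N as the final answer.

For any m, n >= 1, by the triangle inequality:
|a_m - a_n| = |4/m - 4/n| <= 4*1/m + 4*1/n <= 8/min(m,n).
So g(n) = 8/n bounds the Cauchy difference. Since g(n) -> 0, (a_n) is Cauchy.
Now solve g(N) < 2/5: 8/N < 2/5 <=> N > 8 / (2/5) = 20.
The smallest integer strictly greater than 20 is N = 21.
Check: g(21) = 8/21 = 8/21 < 2/5; g(20) = 2/5 >= 2/5. So N = 21.

21


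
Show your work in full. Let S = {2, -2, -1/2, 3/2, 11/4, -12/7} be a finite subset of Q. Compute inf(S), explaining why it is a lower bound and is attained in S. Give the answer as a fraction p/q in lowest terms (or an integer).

S is finite, so inf(S) = min(S).
Sorted increasing:
-2, -12/7, -1/2, 3/2, 2, 11/4
The extremum is -2.
For every x in S, x >= -2. And -2 is in S, so it is attained.
Therefore inf(S) = -2.

-2


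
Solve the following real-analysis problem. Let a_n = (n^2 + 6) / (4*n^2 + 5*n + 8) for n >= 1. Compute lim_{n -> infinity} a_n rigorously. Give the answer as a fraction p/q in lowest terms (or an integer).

Divide numerator and denominator by n^2, the highest power:
numerator / n^2 = 1 + 6/n^2
denominator / n^2 = 4 + 5/n + 8/n^2
As n -> infinity, all terms of the form c/n^k (k >= 1) tend to 0.
So numerator / n^2 -> 1 and denominator / n^2 -> 4.
Therefore lim a_n = 1/4.

1/4


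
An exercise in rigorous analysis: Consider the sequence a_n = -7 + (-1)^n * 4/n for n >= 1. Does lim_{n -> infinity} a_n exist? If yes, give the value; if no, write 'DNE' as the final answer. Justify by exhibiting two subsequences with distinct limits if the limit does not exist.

Examine the behaviour of a_n along subsequences.
Even-n subsequence a_{2k} = -7 + 4/(2k) -> -7. Odd-n subsequence a_{2k+1} = -7 - 4/(2k+1) -> -7. Both tend to -7, which suggests the limit is -7; verify directly.
|a_n - (-7)| = |(-1)^n * 4/n| = 4/n for every n >= 1.
Given epsilon > 0, choose a positive integer N > 4/epsilon. Then for all n >= N, |a_n - (-7)| = 4/n <= 4/N < epsilon.
So by the definition of the limit, lim a_n exists and equals -7.

-7


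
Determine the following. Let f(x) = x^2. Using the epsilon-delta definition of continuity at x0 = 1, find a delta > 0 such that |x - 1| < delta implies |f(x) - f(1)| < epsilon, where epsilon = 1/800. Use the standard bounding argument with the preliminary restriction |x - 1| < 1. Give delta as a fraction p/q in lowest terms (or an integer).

Factor: |x^2 - (1)^2| = |x - 1| * |x + 1|.
Impose |x - 1| < 1 first. Then |x + 1| = |(x - 1) + 2*(1)| <= |x - 1| + 2*|1| < 1 + 2 = 3.
So |x^2 - (1)^2| < delta * 3.
We need delta * 3 <= 1/800, i.e. delta <= 1/800/3 = 1/2400.
Since 1/2400 < 1, this is tighter than 1; take delta = 1/2400.
So delta = 1/2400 works.

1/2400


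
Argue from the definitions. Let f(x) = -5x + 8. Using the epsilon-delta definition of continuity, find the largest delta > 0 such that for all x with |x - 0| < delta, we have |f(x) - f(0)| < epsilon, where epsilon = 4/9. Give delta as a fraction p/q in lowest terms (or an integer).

We compute f(0) = -5*(0) + 8 = 8.
|f(x) - f(0)| = |-5x + 8 - (8)| = |-5(x - 0)| = 5|x - 0|.
We need 5|x - 0| < 4/9, i.e. |x - 0| < 4/9 / 5 = 4/45.
So any delta <= 4/45 works. Conversely, if delta > 4/45, then x = 0 + 4/45 satisfies |x - 0| = 4/45 < delta but |f(x) - f(0)| = 5 * 4/45 = 4/9, which is not < 4/9; so no larger delta works.
Hence the largest such delta is 4/45.

4/45


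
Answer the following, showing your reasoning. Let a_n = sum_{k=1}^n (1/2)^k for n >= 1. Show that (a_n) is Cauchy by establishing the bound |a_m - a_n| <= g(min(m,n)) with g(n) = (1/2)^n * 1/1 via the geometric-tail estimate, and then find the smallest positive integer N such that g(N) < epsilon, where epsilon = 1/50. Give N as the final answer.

For m > n >= 1: |a_m - a_n| = sum_{k=n+1}^m (1/2)^k < sum_{k=n+1}^infinity (1/2)^k = (1/2)^(n+1) / (1 - 1/2) = (1/2)^n * (1/2) * (2/1) = (1/2)^n * 1/1.
So g(n) = (1/2)^n / 1. Since g(n) -> 0, (a_n) is Cauchy.
Now solve g(N) < 1/50: (1/2)^N / 1 < 1/50 <=> 2^N > 1 / (1 * 1/50) = 50.
Check powers of 2: 2^5 = 32 <= 50, 2^6 = 64 > 50.
So the smallest such N is 6. Check: g(6) = 1/(1 * 64) = 1/64 < 1/50.

6


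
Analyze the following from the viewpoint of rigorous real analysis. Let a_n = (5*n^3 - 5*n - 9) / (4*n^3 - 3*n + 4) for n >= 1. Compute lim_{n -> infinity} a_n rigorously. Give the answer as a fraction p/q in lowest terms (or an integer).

Divide numerator and denominator by n^3, the highest power:
numerator / n^3 = 5 - 5/n^2 - 9/n^3
denominator / n^3 = 4 - 3/n^2 + 4/n^3
As n -> infinity, all terms of the form c/n^k (k >= 1) tend to 0.
So numerator / n^3 -> 5 and denominator / n^3 -> 4.
Therefore lim a_n = 5/4.

5/4


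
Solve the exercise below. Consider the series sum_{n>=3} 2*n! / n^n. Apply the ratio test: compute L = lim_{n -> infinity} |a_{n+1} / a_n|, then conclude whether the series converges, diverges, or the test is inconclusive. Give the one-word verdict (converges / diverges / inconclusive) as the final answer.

Let a_n denote the general term. Form the ratio a_{n+1}/a_n and simplify:
a_{n+1}/a_n = (n/(n + 1))^n
Take the limit as n -> infinity: L = exp(-1).
Since L = exp(-1) < 1, the ratio test implies the series converges.

converges


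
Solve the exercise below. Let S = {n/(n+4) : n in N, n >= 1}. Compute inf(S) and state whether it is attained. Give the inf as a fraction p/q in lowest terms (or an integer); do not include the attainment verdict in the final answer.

Analysis:
- Values: 1/5, 1/3, 3/7, 1/2, ... strictly increasing.
- Minimum is 1/5 (n=1); inf = 1/5 (attained).
- n/(n+4) = 1 - 4/(n+4) -> 1 from below as n -> infinity, and never equals 1.
- So sup = 1 (not attained).
Conclusion: inf(S) = 1/5, attained in S.

1/5


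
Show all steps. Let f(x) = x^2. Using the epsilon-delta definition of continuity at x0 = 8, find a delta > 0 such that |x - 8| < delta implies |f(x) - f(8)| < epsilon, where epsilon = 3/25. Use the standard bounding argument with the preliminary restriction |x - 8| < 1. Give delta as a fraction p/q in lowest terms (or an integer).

Factor: |x^2 - (8)^2| = |x - 8| * |x + 8|.
Impose |x - 8| < 1 first. Then |x + 8| = |(x - 8) + 2*(8)| <= |x - 8| + 2*|8| < 1 + 16 = 17.
So |x^2 - (8)^2| < delta * 17.
We need delta * 17 <= 3/25, i.e. delta <= 3/25/17 = 3/425.
Since 3/425 < 1, this is tighter than 1; take delta = 3/425.
So delta = 3/425 works.

3/425


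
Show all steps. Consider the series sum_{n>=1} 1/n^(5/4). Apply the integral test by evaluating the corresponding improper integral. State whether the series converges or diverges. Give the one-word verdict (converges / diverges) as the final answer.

Let f(x) = x^(-5/4). Then f is positive, continuous, and decreasing on [1, infinity), so the integral test applies.
Compute the improper integral int_{1}^infinity f(x) dx:
  antiderivative F(x) = -4/x^(1/4).
  As x -> infinity, F(x) -> 0 (since p = 5/4 > 1).
  So int = F(infinity) - F(1) = 0 - (-4) = 4.
  Finite, so by the integral test, the series converges.

converges


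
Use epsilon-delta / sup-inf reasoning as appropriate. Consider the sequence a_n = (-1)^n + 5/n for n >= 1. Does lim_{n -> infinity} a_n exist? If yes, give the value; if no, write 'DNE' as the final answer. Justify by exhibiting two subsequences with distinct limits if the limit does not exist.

Examine the behaviour of a_n along subsequences.
a_{2k} = 1 + 5/(2k) -> 1. a_{2k+1} = -1 + 5/(2k+1) -> -1.
Since these two subsequential limits are 1 and -1, distinct, the full sequence cannot converge (a convergent sequence has all subsequences tending to the same limit). So lim a_n does not exist.

DNE


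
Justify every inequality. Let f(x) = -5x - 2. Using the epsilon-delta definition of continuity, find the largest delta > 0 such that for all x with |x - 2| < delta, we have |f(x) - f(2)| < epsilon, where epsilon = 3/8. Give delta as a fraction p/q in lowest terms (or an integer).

We compute f(2) = -5*(2) - 2 = -12.
|f(x) - f(2)| = |-5x - 2 - (-12)| = |-5(x - 2)| = 5|x - 2|.
We need 5|x - 2| < 3/8, i.e. |x - 2| < 3/8 / 5 = 3/40.
So any delta <= 3/40 works. Conversely, if delta > 3/40, then x = 2 + 3/40 satisfies |x - 2| = 3/40 < delta but |f(x) - f(2)| = 5 * 3/40 = 3/8, which is not < 3/8; so no larger delta works.
Hence the largest such delta is 3/40.

3/40


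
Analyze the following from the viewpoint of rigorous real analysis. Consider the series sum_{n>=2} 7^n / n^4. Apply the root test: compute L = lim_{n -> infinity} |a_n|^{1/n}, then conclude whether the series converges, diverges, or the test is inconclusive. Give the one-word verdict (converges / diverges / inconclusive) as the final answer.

Let a_n denote the general term. Form |a_n|^(1/n) and simplify:
|a_n|^(1/n) = 7/n^(4/n)
Take the limit as n -> infinity: L = 7.
Since L = 7 > 1, the root test implies divergence.

diverges


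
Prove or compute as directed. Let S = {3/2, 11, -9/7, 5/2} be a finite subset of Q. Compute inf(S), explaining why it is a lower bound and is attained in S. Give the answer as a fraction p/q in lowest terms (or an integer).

S is finite, so inf(S) = min(S).
Sorted increasing:
-9/7, 3/2, 5/2, 11
The extremum is -9/7.
For every x in S, x >= -9/7. And -9/7 is in S, so it is attained.
Therefore inf(S) = -9/7.

-9/7


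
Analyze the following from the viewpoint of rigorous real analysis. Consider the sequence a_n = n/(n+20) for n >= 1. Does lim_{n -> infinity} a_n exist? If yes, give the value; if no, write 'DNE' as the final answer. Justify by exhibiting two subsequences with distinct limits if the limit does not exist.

Examine the behaviour of a_n along subsequences.
Even-n subsequence a_{2k} = (2k)/(2k+20) -> 1. Odd-n subsequence a_{2k+1} = (2k+1)/(2k+21) -> 1. Both tend to 1, which suggests the limit is 1; verify directly.
|a_n - 1| = |n - (n+20)| / (n+20) = 20/(n+20) < 20/n for every n >= 1.
Given epsilon > 0, choose a positive integer N > 20/epsilon. Then for all n >= N, |a_n - 1| < 20/n <= 20/N < epsilon.
So by the definition of the limit, lim a_n exists and equals 1.

1


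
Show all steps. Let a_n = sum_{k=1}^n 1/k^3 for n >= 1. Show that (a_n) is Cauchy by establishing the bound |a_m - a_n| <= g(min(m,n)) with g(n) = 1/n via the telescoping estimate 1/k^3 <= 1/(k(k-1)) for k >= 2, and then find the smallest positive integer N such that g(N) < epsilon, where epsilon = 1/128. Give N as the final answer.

For m > n >= 1: |a_m - a_n| = sum_{k=n+1}^m 1/k^3.
Use 1/k^3 <= 1/(k(k-1)) = 1/(k-1) - 1/k for k >= 2 (which holds since k^3 >= k^2 >= k(k-1) for k >= 2):
sum_{k=n+1}^m 1/k^3 <= sum_{k=n+1}^m (1/(k-1) - 1/k) = 1/n - 1/m <= 1/n.
By symmetry the same bound holds with n,m swapped, so |a_m - a_n| <= 1/min(m,n) = g(min(m,n)). Since g(n) -> 0, (a_n) is Cauchy.
Now solve g(N) < 1/128: 1/N < 1/128 <=> N > 1/(1/128) = 128.
The smallest integer strictly greater than 128 is N = 129.
Check: g(129) = 1/129 < 1/128; g(128) = 1/128 >= 1/128. So N = 129.

129


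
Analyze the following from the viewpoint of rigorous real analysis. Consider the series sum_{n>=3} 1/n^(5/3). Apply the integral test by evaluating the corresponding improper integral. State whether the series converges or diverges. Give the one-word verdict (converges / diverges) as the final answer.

Let f(x) = x^(-5/3). Then f is positive, continuous, and decreasing on [3, infinity), so the integral test applies.
Compute the improper integral int_{3}^infinity f(x) dx:
  antiderivative F(x) = -3/(2*x^(2/3)).
  As x -> infinity, F(x) -> 0 (since p = 5/3 > 1).
  So int = F(infinity) - F(3) = 0 - (-3^(1/3)/2) = 3^(1/3)/2.
  Finite, so by the integral test, the series converges.

converges


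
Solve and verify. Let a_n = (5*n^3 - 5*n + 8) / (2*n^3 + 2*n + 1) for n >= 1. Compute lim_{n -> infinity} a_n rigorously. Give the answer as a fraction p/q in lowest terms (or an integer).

Divide numerator and denominator by n^3, the highest power:
numerator / n^3 = 5 - 5/n^2 + 8/n^3
denominator / n^3 = 2 + 2/n^2 + n^(-3)
As n -> infinity, all terms of the form c/n^k (k >= 1) tend to 0.
So numerator / n^3 -> 5 and denominator / n^3 -> 2.
Therefore lim a_n = 5/2.

5/2


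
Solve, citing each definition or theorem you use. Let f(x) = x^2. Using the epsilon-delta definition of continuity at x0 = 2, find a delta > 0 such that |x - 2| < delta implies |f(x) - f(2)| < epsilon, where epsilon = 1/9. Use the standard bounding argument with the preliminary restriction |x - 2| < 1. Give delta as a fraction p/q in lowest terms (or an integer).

Factor: |x^2 - (2)^2| = |x - 2| * |x + 2|.
Impose |x - 2| < 1 first. Then |x + 2| = |(x - 2) + 2*(2)| <= |x - 2| + 2*|2| < 1 + 4 = 5.
So |x^2 - (2)^2| < delta * 5.
We need delta * 5 <= 1/9, i.e. delta <= 1/9/5 = 1/45.
Since 1/45 < 1, this is tighter than 1; take delta = 1/45.
So delta = 1/45 works.

1/45


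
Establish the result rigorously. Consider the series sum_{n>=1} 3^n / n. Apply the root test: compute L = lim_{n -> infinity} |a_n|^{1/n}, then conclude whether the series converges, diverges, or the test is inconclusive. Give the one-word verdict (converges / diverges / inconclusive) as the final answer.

Let a_n denote the general term. Form |a_n|^(1/n) and simplify:
|a_n|^(1/n) = 3/n^(1/n)
Take the limit as n -> infinity: L = 3.
Since L = 3 > 1, the root test implies divergence.

diverges


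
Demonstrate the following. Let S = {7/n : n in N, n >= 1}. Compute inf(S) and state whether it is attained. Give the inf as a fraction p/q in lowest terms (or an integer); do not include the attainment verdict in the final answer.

Analysis:
- Values: 7, 7/2, 7/3, 7/4, ... strictly decreasing.
- The maximum is 7 (n=1); sup = 7 (attained).
- The set is bounded below by 0; 7/n -> 0 so 0 is the greatest lower bound.
- 0 is not in the set, so inf = 0 is not attained.
Conclusion: inf(S) = 0, not attained in S.

0


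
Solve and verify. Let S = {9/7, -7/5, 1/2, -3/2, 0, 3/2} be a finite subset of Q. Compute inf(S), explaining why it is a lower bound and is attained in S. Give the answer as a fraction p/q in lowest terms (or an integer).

S is finite, so inf(S) = min(S).
Sorted increasing:
-3/2, -7/5, 0, 1/2, 9/7, 3/2
The extremum is -3/2.
For every x in S, x >= -3/2. And -3/2 is in S, so it is attained.
Therefore inf(S) = -3/2.

-3/2


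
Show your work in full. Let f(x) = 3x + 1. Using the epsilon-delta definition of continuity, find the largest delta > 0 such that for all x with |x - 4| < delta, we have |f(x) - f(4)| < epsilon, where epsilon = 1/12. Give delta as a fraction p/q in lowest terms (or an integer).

We compute f(4) = 3*(4) + 1 = 13.
|f(x) - f(4)| = |3x + 1 - (13)| = |3(x - 4)| = 3|x - 4|.
We need 3|x - 4| < 1/12, i.e. |x - 4| < 1/12 / 3 = 1/36.
So any delta <= 1/36 works. Conversely, if delta > 1/36, then x = 4 + 1/36 satisfies |x - 4| = 1/36 < delta but |f(x) - f(4)| = 3 * 1/36 = 1/12, which is not < 1/12; so no larger delta works.
Hence the largest such delta is 1/36.

1/36


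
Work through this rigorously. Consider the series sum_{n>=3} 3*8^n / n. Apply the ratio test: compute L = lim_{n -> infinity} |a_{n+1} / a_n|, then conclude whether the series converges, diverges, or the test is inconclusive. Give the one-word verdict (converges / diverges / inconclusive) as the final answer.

Let a_n denote the general term. Form the ratio a_{n+1}/a_n and simplify:
a_{n+1}/a_n = 8*n/(n + 1)
Take the limit as n -> infinity: L = 8.
Since L = 8 > 1 (or L = infinity), the ratio test implies the series diverges.

diverges


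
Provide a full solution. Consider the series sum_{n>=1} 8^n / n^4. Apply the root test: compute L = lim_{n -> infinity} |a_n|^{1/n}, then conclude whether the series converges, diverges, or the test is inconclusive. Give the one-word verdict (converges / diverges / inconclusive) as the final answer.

Let a_n denote the general term. Form |a_n|^(1/n) and simplify:
|a_n|^(1/n) = 8/n^(4/n)
Take the limit as n -> infinity: L = 8.
Since L = 8 > 1, the root test implies divergence.

diverges


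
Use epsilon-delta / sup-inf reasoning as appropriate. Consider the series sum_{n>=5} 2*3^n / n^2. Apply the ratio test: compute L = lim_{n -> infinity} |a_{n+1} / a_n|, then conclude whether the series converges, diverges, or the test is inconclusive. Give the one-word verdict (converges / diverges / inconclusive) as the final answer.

Let a_n denote the general term. Form the ratio a_{n+1}/a_n and simplify:
a_{n+1}/a_n = 3*n^2/(n + 1)^2
Take the limit as n -> infinity: L = 3.
Since L = 3 > 1 (or L = infinity), the ratio test implies the series diverges.

diverges


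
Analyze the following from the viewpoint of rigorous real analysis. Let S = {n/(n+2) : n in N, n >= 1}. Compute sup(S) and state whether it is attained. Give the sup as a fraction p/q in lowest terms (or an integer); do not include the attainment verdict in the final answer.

Analysis:
- Values: 1/3, 1/2, 3/5, 2/3, ... strictly increasing.
- Minimum is 1/3 (n=1); inf = 1/3 (attained).
- n/(n+2) = 1 - 2/(n+2) -> 1 from below as n -> infinity, and never equals 1.
- So sup = 1 (not attained).
Conclusion: sup(S) = 1, not attained in S.

1


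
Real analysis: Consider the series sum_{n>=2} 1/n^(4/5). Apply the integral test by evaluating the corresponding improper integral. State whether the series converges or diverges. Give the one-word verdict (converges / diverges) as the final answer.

Let f(x) = x^(-4/5). Then f is positive, continuous, and decreasing on [2, infinity), so the integral test applies.
Compute the improper integral int_{2}^infinity f(x) dx:
  antiderivative F(x) = 5*x^(1/5).
  As x -> infinity, F(x) -> infinity (since p = 4/5 < 1).
  So the integral diverges. By the integral test, the series diverges.

diverges


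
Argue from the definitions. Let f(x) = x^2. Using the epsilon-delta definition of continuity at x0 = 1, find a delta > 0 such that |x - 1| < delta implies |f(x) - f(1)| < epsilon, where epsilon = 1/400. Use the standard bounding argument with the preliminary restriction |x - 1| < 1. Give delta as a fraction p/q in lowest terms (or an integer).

Factor: |x^2 - (1)^2| = |x - 1| * |x + 1|.
Impose |x - 1| < 1 first. Then |x + 1| = |(x - 1) + 2*(1)| <= |x - 1| + 2*|1| < 1 + 2 = 3.
So |x^2 - (1)^2| < delta * 3.
We need delta * 3 <= 1/400, i.e. delta <= 1/400/3 = 1/1200.
Since 1/1200 < 1, this is tighter than 1; take delta = 1/1200.
So delta = 1/1200 works.

1/1200


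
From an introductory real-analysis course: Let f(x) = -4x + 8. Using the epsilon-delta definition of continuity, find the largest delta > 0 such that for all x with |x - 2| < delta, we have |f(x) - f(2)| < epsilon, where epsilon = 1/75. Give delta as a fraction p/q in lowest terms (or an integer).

We compute f(2) = -4*(2) + 8 = 0.
|f(x) - f(2)| = |-4x + 8 - (0)| = |-4(x - 2)| = 4|x - 2|.
We need 4|x - 2| < 1/75, i.e. |x - 2| < 1/75 / 4 = 1/300.
So any delta <= 1/300 works. Conversely, if delta > 1/300, then x = 2 + 1/300 satisfies |x - 2| = 1/300 < delta but |f(x) - f(2)| = 4 * 1/300 = 1/75, which is not < 1/75; so no larger delta works.
Hence the largest such delta is 1/300.

1/300


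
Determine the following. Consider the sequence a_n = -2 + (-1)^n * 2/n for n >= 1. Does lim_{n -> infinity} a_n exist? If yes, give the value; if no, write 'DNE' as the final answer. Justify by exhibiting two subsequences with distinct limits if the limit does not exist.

Examine the behaviour of a_n along subsequences.
Even-n subsequence a_{2k} = -2 + 2/(2k) -> -2. Odd-n subsequence a_{2k+1} = -2 - 2/(2k+1) -> -2. Both tend to -2, which suggests the limit is -2; verify directly.
|a_n - (-2)| = |(-1)^n * 2/n| = 2/n for every n >= 1.
Given epsilon > 0, choose a positive integer N > 2/epsilon. Then for all n >= N, |a_n - (-2)| = 2/n <= 2/N < epsilon.
So by the definition of the limit, lim a_n exists and equals -2.

-2


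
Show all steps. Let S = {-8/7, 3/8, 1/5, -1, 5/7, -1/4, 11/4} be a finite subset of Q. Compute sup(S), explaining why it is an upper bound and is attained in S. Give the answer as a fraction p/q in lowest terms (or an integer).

S is finite, so sup(S) = max(S).
Sorted decreasing:
11/4, 5/7, 3/8, 1/5, -1/4, -1, -8/7
The extremum is 11/4.
For every x in S, x <= 11/4. And 11/4 is in S, so it is attained.
Therefore sup(S) = 11/4.

11/4


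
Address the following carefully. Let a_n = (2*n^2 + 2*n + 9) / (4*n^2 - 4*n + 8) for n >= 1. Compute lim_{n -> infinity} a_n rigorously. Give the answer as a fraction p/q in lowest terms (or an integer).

Divide numerator and denominator by n^2, the highest power:
numerator / n^2 = 2 + 2/n + 9/n^2
denominator / n^2 = 4 - 4/n + 8/n^2
As n -> infinity, all terms of the form c/n^k (k >= 1) tend to 0.
So numerator / n^2 -> 2 and denominator / n^2 -> 4.
Therefore lim a_n = 1/2.

1/2


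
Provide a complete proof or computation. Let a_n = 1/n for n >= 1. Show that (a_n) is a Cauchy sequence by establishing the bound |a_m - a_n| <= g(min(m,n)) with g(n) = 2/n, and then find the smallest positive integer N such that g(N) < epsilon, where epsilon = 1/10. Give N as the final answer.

For any m, n >= 1, by the triangle inequality:
|a_m - a_n| = |1/m - 1/n| <= 1/m + 1/n <= 2/min(m,n).
So g(n) = 2/n bounds the Cauchy difference. Since g(n) -> 0, (a_n) is Cauchy.
Now solve g(N) < 1/10: 2/N < 1/10 <=> N > 2 / (1/10) = 20.
The smallest integer strictly greater than 20 is N = 21.
Check: g(21) = 2/21 = 2/21 < 1/10; g(20) = 1/10 >= 1/10. So N = 21.

21


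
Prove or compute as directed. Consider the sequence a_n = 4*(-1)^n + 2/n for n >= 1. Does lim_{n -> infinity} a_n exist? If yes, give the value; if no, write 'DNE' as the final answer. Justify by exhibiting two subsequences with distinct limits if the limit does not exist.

Examine the behaviour of a_n along subsequences.
a_{2k} = 4 + 2/(2k) -> 4. a_{2k+1} = -4 + 2/(2k+1) -> -4.
Since these two subsequential limits are 4 and -4, distinct, the full sequence cannot converge (a convergent sequence has all subsequences tending to the same limit). So lim a_n does not exist.

DNE


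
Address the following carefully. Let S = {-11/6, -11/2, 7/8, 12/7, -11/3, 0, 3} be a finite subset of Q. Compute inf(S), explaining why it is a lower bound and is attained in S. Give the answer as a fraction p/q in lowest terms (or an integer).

S is finite, so inf(S) = min(S).
Sorted increasing:
-11/2, -11/3, -11/6, 0, 7/8, 12/7, 3
The extremum is -11/2.
For every x in S, x >= -11/2. And -11/2 is in S, so it is attained.
Therefore inf(S) = -11/2.

-11/2


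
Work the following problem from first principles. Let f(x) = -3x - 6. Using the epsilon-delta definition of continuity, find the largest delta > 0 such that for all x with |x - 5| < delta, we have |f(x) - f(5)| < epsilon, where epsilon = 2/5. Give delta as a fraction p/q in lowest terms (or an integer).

We compute f(5) = -3*(5) - 6 = -21.
|f(x) - f(5)| = |-3x - 6 - (-21)| = |-3(x - 5)| = 3|x - 5|.
We need 3|x - 5| < 2/5, i.e. |x - 5| < 2/5 / 3 = 2/15.
So any delta <= 2/15 works. Conversely, if delta > 2/15, then x = 5 + 2/15 satisfies |x - 5| = 2/15 < delta but |f(x) - f(5)| = 3 * 2/15 = 2/5, which is not < 2/5; so no larger delta works.
Hence the largest such delta is 2/15.

2/15


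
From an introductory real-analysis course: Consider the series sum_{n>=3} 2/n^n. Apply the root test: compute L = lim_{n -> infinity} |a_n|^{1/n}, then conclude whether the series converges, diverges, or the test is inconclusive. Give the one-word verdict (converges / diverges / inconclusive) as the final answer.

Let a_n denote the general term. Form |a_n|^(1/n) and simplify:
|a_n|^(1/n) = 2^(1/n)/n
Take the limit as n -> infinity: L = 0.
Since L = 0 < 1, the root test implies convergence.

converges


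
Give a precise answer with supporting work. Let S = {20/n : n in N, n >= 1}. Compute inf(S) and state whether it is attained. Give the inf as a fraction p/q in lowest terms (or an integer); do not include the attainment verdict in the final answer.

Analysis:
- Values: 20, 10, 20/3, 5, ... strictly decreasing.
- The maximum is 20 (n=1); sup = 20 (attained).
- The set is bounded below by 0; 20/n -> 0 so 0 is the greatest lower bound.
- 0 is not in the set, so inf = 0 is not attained.
Conclusion: inf(S) = 0, not attained in S.

0


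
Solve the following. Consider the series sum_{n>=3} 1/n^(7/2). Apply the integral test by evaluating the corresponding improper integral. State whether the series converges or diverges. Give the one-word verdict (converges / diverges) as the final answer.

Let f(x) = x^(-7/2). Then f is positive, continuous, and decreasing on [3, infinity), so the integral test applies.
Compute the improper integral int_{3}^infinity f(x) dx:
  antiderivative F(x) = -2/(5*x^(5/2)).
  As x -> infinity, F(x) -> 0 (since p = 7/2 > 1).
  So int = F(infinity) - F(3) = 0 - (-2*sqrt(3)/135) = 2*sqrt(3)/135.
  Finite, so by the integral test, the series converges.

converges


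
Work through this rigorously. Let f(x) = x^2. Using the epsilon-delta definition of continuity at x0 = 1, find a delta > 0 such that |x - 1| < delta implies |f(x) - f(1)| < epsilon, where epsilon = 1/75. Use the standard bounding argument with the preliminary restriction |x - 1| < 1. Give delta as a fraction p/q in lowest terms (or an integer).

Factor: |x^2 - (1)^2| = |x - 1| * |x + 1|.
Impose |x - 1| < 1 first. Then |x + 1| = |(x - 1) + 2*(1)| <= |x - 1| + 2*|1| < 1 + 2 = 3.
So |x^2 - (1)^2| < delta * 3.
We need delta * 3 <= 1/75, i.e. delta <= 1/75/3 = 1/225.
Since 1/225 < 1, this is tighter than 1; take delta = 1/225.
So delta = 1/225 works.

1/225


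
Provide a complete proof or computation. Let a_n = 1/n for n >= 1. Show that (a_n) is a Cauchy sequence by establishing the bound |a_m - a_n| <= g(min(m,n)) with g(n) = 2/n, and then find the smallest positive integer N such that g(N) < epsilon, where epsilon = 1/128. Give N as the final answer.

For any m, n >= 1, by the triangle inequality:
|a_m - a_n| = |1/m - 1/n| <= 1/m + 1/n <= 2/min(m,n).
So g(n) = 2/n bounds the Cauchy difference. Since g(n) -> 0, (a_n) is Cauchy.
Now solve g(N) < 1/128: 2/N < 1/128 <=> N > 2 / (1/128) = 256.
The smallest integer strictly greater than 256 is N = 257.
Check: g(257) = 2/257 = 2/257 < 1/128; g(256) = 1/128 >= 1/128. So N = 257.

257


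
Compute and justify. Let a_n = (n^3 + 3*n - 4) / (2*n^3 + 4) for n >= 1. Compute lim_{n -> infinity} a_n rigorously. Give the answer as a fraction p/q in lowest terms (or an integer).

Divide numerator and denominator by n^3, the highest power:
numerator / n^3 = 1 + 3/n^2 - 4/n^3
denominator / n^3 = 2 + 4/n^3
As n -> infinity, all terms of the form c/n^k (k >= 1) tend to 0.
So numerator / n^3 -> 1 and denominator / n^3 -> 2.
Therefore lim a_n = 1/2.

1/2


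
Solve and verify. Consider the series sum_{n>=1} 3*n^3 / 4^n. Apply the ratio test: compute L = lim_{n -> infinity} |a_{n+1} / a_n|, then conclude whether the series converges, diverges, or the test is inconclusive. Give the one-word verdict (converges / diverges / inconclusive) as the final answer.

Let a_n denote the general term. Form the ratio a_{n+1}/a_n and simplify:
a_{n+1}/a_n = (n + 1)^3/(4*n^3)
Take the limit as n -> infinity: L = 1/4.
Since L = 1/4 < 1, the ratio test implies the series converges.

converges


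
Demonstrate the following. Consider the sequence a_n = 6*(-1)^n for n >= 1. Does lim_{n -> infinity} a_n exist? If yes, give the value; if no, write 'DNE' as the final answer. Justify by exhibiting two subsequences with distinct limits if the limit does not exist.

Examine the behaviour of a_n along subsequences.
Even-n subsequence a_{2k} = 6 -> 6. Odd-n subsequence a_{2k+1} = -6 -> -6.
Since these two subsequential limits are 6 and -6, distinct, the full sequence cannot converge (a convergent sequence has all subsequences tending to the same limit). So lim a_n does not exist.

DNE


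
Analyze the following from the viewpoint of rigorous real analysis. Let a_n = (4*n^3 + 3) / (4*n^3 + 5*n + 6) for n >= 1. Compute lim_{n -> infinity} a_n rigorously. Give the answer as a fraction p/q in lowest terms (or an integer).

Divide numerator and denominator by n^3, the highest power:
numerator / n^3 = 4 + 3/n^3
denominator / n^3 = 4 + 5/n^2 + 6/n^3
As n -> infinity, all terms of the form c/n^k (k >= 1) tend to 0.
So numerator / n^3 -> 4 and denominator / n^3 -> 4.
Therefore lim a_n = 1.

1


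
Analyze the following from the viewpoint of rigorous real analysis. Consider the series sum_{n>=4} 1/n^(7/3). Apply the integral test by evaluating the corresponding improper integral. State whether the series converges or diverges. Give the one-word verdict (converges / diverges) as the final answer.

Let f(x) = x^(-7/3). Then f is positive, continuous, and decreasing on [4, infinity), so the integral test applies.
Compute the improper integral int_{4}^infinity f(x) dx:
  antiderivative F(x) = -3/(4*x^(4/3)).
  As x -> infinity, F(x) -> 0 (since p = 7/3 > 1).
  So int = F(infinity) - F(4) = 0 - (-3*2^(1/3)/32) = 3*2^(1/3)/32.
  Finite, so by the integral test, the series converges.

converges


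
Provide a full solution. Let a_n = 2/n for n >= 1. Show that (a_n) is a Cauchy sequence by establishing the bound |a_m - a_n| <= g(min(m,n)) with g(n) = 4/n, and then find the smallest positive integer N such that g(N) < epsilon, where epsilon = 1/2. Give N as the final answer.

For any m, n >= 1, by the triangle inequality:
|a_m - a_n| = |2/m - 2/n| <= 2*1/m + 2*1/n <= 4/min(m,n).
So g(n) = 4/n bounds the Cauchy difference. Since g(n) -> 0, (a_n) is Cauchy.
Now solve g(N) < 1/2: 4/N < 1/2 <=> N > 4 / (1/2) = 8.
The smallest integer strictly greater than 8 is N = 9.
Check: g(9) = 4/9 = 4/9 < 1/2; g(8) = 1/2 >= 1/2. So N = 9.

9


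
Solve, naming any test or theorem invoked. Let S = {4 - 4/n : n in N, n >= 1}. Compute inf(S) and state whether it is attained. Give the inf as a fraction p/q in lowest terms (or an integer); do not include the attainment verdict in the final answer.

Analysis:
- Values: 0, 2, 8/3, 3, ... strictly increasing.
- Minimum is 0 (n=1); inf = 0 (attained).
- 4 - 4/n -> 4 from below; sup = 4, not attained.
Conclusion: inf(S) = 0, attained in S.

0


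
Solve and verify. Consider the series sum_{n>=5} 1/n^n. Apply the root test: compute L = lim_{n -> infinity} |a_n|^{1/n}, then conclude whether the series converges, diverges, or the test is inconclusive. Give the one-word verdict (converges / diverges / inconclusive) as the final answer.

Let a_n denote the general term. Form |a_n|^(1/n) and simplify:
|a_n|^(1/n) = 1/n
Take the limit as n -> infinity: L = 0.
Since L = 0 < 1, the root test implies convergence.

converges


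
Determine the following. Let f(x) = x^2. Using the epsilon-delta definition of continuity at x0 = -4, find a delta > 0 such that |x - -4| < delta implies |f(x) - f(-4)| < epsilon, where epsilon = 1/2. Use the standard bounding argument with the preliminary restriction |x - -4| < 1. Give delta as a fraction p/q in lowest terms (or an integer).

Factor: |x^2 - (-4)^2| = |x - -4| * |x + -4|.
Impose |x - -4| < 1 first. Then |x + -4| = |(x - -4) + 2*(-4)| <= |x - -4| + 2*|-4| < 1 + 8 = 9.
So |x^2 - (-4)^2| < delta * 9.
We need delta * 9 <= 1/2, i.e. delta <= 1/2/9 = 1/18.
Since 1/18 < 1, this is tighter than 1; take delta = 1/18.
So delta = 1/18 works.

1/18


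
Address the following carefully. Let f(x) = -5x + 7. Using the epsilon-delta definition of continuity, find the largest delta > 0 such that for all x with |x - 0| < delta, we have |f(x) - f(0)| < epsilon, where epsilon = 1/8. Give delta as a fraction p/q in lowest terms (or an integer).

We compute f(0) = -5*(0) + 7 = 7.
|f(x) - f(0)| = |-5x + 7 - (7)| = |-5(x - 0)| = 5|x - 0|.
We need 5|x - 0| < 1/8, i.e. |x - 0| < 1/8 / 5 = 1/40.
So any delta <= 1/40 works. Conversely, if delta > 1/40, then x = 0 + 1/40 satisfies |x - 0| = 1/40 < delta but |f(x) - f(0)| = 5 * 1/40 = 1/8, which is not < 1/8; so no larger delta works.
Hence the largest such delta is 1/40.

1/40


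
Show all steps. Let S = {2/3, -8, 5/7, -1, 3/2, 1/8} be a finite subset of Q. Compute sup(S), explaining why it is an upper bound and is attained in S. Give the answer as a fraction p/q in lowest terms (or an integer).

S is finite, so sup(S) = max(S).
Sorted decreasing:
3/2, 5/7, 2/3, 1/8, -1, -8
The extremum is 3/2.
For every x in S, x <= 3/2. And 3/2 is in S, so it is attained.
Therefore sup(S) = 3/2.

3/2


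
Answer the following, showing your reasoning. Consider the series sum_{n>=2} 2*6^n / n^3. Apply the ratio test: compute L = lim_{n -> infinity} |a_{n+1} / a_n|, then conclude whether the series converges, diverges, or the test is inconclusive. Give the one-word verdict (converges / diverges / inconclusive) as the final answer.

Let a_n denote the general term. Form the ratio a_{n+1}/a_n and simplify:
a_{n+1}/a_n = 6*n^3/(n + 1)^3
Take the limit as n -> infinity: L = 6.
Since L = 6 > 1 (or L = infinity), the ratio test implies the series diverges.

diverges


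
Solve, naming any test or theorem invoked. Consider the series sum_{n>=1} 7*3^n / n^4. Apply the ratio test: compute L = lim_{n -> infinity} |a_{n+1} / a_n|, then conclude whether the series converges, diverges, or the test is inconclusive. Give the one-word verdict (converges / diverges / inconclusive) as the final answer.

Let a_n denote the general term. Form the ratio a_{n+1}/a_n and simplify:
a_{n+1}/a_n = 3*n^4/(n + 1)^4
Take the limit as n -> infinity: L = 3.
Since L = 3 > 1 (or L = infinity), the ratio test implies the series diverges.

diverges


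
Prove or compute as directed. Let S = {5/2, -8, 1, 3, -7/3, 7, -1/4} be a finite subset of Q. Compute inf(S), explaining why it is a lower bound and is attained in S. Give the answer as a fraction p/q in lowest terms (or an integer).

S is finite, so inf(S) = min(S).
Sorted increasing:
-8, -7/3, -1/4, 1, 5/2, 3, 7
The extremum is -8.
For every x in S, x >= -8. And -8 is in S, so it is attained.
Therefore inf(S) = -8.

-8


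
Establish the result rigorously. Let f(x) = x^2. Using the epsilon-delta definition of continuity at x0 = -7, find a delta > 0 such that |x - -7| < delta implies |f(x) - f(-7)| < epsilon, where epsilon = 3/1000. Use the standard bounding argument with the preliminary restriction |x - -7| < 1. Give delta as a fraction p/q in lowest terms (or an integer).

Factor: |x^2 - (-7)^2| = |x - -7| * |x + -7|.
Impose |x - -7| < 1 first. Then |x + -7| = |(x - -7) + 2*(-7)| <= |x - -7| + 2*|-7| < 1 + 14 = 15.
So |x^2 - (-7)^2| < delta * 15.
We need delta * 15 <= 3/1000, i.e. delta <= 3/1000/15 = 1/5000.
Since 1/5000 < 1, this is tighter than 1; take delta = 1/5000.
So delta = 1/5000 works.

1/5000


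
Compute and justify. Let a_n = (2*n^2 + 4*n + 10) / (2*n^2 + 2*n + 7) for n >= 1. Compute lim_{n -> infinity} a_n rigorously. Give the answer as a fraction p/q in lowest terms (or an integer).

Divide numerator and denominator by n^2, the highest power:
numerator / n^2 = 2 + 4/n + 10/n^2
denominator / n^2 = 2 + 2/n + 7/n^2
As n -> infinity, all terms of the form c/n^k (k >= 1) tend to 0.
So numerator / n^2 -> 2 and denominator / n^2 -> 2.
Therefore lim a_n = 1.

1


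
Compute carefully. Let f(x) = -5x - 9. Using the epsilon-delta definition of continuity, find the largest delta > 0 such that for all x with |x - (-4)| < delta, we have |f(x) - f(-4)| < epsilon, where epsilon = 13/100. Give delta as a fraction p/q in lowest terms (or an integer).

We compute f(-4) = -5*(-4) - 9 = 11.
|f(x) - f(-4)| = |-5x - 9 - (11)| = |-5(x - (-4))| = 5|x - (-4)|.
We need 5|x - (-4)| < 13/100, i.e. |x - (-4)| < 13/100 / 5 = 13/500.
So any delta <= 13/500 works. Conversely, if delta > 13/500, then x = -4 + 13/500 satisfies |x - (-4)| = 13/500 < delta but |f(x) - f(-4)| = 5 * 13/500 = 13/100, which is not < 13/100; so no larger delta works.
Hence the largest such delta is 13/500.

13/500


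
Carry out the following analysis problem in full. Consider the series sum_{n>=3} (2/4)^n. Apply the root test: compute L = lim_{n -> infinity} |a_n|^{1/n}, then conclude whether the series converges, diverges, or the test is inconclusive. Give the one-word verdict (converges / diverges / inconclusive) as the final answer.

Let a_n denote the general term. Form |a_n|^(1/n) and simplify:
|a_n|^(1/n) = 1/2
Take the limit as n -> infinity: L = 1/2.
Since L = 1/2 < 1, the root test implies convergence.

converges


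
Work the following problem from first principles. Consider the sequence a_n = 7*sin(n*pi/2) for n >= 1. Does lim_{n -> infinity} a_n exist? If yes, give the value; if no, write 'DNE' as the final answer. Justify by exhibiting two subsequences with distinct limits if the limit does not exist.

Examine the behaviour of a_n along subsequences.
a_{4k+1} = 7*sin(pi/2 + 2k*pi) = 7 -> 7. a_{4k+3} = 7*sin(3pi/2 + 2k*pi) = -7 -> -7.
Since these two subsequential limits are 7 and -7, distinct, the full sequence cannot converge (a convergent sequence has all subsequences tending to the same limit). So lim a_n does not exist.

DNE


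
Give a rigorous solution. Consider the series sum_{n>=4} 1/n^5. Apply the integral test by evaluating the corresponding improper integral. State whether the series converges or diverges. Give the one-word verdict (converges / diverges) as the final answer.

Let f(x) = x^(-5). Then f is positive, continuous, and decreasing on [4, infinity), so the integral test applies.
Compute the improper integral int_{4}^infinity f(x) dx:
  antiderivative F(x) = -1/(4*x^4).
  As x -> infinity, F(x) -> 0 (since p = 5 > 1).
  So int = F(infinity) - F(4) = 0 - (-1/1024) = 1/1024.
  Finite, so by the integral test, the series converges.

converges
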